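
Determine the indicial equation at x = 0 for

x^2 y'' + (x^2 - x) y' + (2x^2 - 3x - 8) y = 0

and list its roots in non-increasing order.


Divide by x^2 to reach normal form y'' + P_1(x) y' + P_2(x) y = 0 with P_1(x) = 1 - 1/x and P_2(x) = 2 - 3/x - 8/x^2.
x = 0 is a singular point because the y'-coefficient 1 - 1/x has a pole at x = 0 and the y-coefficient 2 - 3/x - 8/x^2 has a pole at x = 0.
It is a regular singular point because x P_1(x) = p(x) = x - 1 and x^2 P_2(x) = q(x) = 2x^2 - 3x - 8 are polynomials, hence analytic at x = 0.
p(0) = -1,  q(0) = -8.
Indicial equation: r(r-1) + p(0) r + q(0) = 0, i.e. r^2 + (p(0) - 1) r + q(0) = 0, i.e. r^2 - 2 r - 8 = 0.
Discriminant: (-2)^2 - 4(-8) = 36, so r = (2 ± 6)/2.
Solving: r_1 = 4, r_2 = -2.

indicial: r^2 - 2 r - 8 = 0; roots r_1 = 4, r_2 = -2


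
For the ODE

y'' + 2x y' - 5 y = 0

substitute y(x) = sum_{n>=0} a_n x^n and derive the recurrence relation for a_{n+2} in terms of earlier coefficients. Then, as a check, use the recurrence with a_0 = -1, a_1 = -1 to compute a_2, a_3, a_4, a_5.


Substitute y = sum_n a_n x^n.
y''(x) has coefficient (n+2)(n+1) a_{n+2} at x^n;
2 x y'(x) has coefficient 2 n a_n at x^n (shift);
-5 y(x) has coefficient -5 a_n at x^n.
Matching x^n: (n+2)(n+1) a_{n+2} + (2n - 5) a_n = 0.
Thus a_{n+2} = (-2n + 5) / ((n+1)(n+2)) * a_n.

Check with a_0 = -1, a_1 = -1 (apply the recurrence for n = 0, 1, 2, 3): a_0 = -1, a_1 = -1, a_2 = -5/2, a_3 = -1/2, a_4 = -5/24, a_5 = 1/40.

a_(n+2) = (-2n + 5) / ((n+1)(n+2)) * a_n; check: a_0 = -1, a_1 = -1, a_2 = -5/2, a_3 = -1/2, a_4 = -5/24, a_5 = 1/40


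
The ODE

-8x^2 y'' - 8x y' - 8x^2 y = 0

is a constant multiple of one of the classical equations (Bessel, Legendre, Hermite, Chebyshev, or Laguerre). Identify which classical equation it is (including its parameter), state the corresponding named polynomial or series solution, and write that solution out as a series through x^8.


All three coefficients share the factor -8; dividing through by -8 gives  x^2 y'' + x y' + x^2 y = 0.
This matches the Bessel equation x^2 y'' + x y' + (x^2 - nu^2) y = 0 with nu^2 = 0, so nu = 0; the solution bounded at x = 0 is J_0(x).
Frobenius at x = 0: indicial roots ±nu; for r = nu the recurrence k(k + 2nu) c_k = -c_{k-2} gives the standard series J_nu(x) = sum_{k>=0} (-1)^k / (k! (k+nu)!) (x/2)^(2k+nu). Evaluate the first 5 terms:
  k = 0: (-1)^0 / (0! * 0! * 2^0) x^0 = 1/(1*1*1) x^0 = (1) x^0
  k = 1: (-1)^1 / (1! * 1! * 2^2) x^2 = -1/(1*1*4) x^2 = (-1/4) x^2
  k = 2: (-1)^2 / (2! * 2! * 2^4) x^4 = 1/(2*2*16) x^4 = (1/64) x^4
  k = 3: (-1)^3 / (3! * 3! * 2^6) x^6 = -1/(6*6*64) x^6 = (-1/2304) x^6
  k = 4: (-1)^4 / (4! * 4! * 2^8) x^8 = 1/(24*24*256) x^8 = (1/147456) x^8
Hence J_0(x) = x^8/147456 - x^6/2304 + x^4/64 - x^2/4 + 1 + ....

J_0(x); series = x^8/147456 - x^6/2304 + x^4/64 - x^2/4 + 1


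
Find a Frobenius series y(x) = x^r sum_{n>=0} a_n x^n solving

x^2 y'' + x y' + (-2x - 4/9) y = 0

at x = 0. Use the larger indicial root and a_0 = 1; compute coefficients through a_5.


Write in Frobenius form y'' + (p(x)/x) y' + (q(x)/x^2) y = 0:
  p(x) = 1,  q(x) = -2x - 4/9.
Indicial equation: r(r-1) + (1) r + (-4/9) = 0 -> roots r_1 = 2/3, r_2 = -2/3.
Take r = r_1 = 2/3. Let y(x) = x^r sum_{n>=0} a_n x^n with a_0 = 1.
Substitute y = x^r sum a_n x^n and match x^{r+n}. The recurrence is
  D(n) a_n - 2 a_{n-1} = 0,  where D(n) = (r+n)(r+n-1) + (1)(r+n) + (-4/9).
  a_n = 2 / D(n) * a_{n-1}.
Since the indicial polynomial factors as (r - r_1)(r - r_2), D(n) = (r_1 + n - r_1)(r_1 + n - r_2) = n(n + 4/3).
Evaluating step by step (a_0 = 1):
  n = 1: D(1) = 1(1 + 4/3) = 7/3; numerator = 2(1) = 2; a_1 = (2)/(7/3) = 6/7
  n = 2: D(2) = 2(2 + 4/3) = 20/3; numerator = 2(6/7) = 12/7; a_2 = (12/7)/(20/3) = 9/35
  n = 3: D(3) = 3(3 + 4/3) = 13; numerator = 2(9/35) = 18/35; a_3 = (18/35)/(13) = 18/455
  n = 4: D(4) = 4(4 + 4/3) = 64/3; numerator = 2(18/455) = 36/455; a_4 = (36/455)/(64/3) = 27/7280
  n = 5: D(5) = 5(5 + 4/3) = 95/3; numerator = 2(27/7280) = 27/3640; a_5 = (27/3640)/(95/3) = 81/345800

r = 2/3; a_0 = 1; a_1 = 6/7; a_2 = 9/35; a_3 = 18/455; a_4 = 27/7280; a_5 = 81/345800


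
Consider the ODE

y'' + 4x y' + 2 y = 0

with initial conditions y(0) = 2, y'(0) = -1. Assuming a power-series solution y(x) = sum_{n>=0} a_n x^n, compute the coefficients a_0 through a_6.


Ansatz: y(x) = sum_{n>=0} a_n x^n, so y'(x) = sum_{n>=1} n a_n x^(n-1) and y''(x) = sum_{n>=2} n(n-1) a_n x^(n-2).
Substitute into P(x) y'' + Q(x) y' + R(x) y = 0 with P(x) = 1, Q(x) = 4x, R(x) = 2, and match powers of x.
Initial conditions: a_0 = 2, a_1 = -1.
Setting the coefficient of each power of x to zero and solving order by order (substituting the coefficients already found):
  x^0: 2 a_2 + 2 a_0 = 0  ->  2 a_2 = -2 a_0 = -4  ->  a_2 = -2
  x^1: 6 a_3 + 6 a_1 = 0  ->  6 a_3 = -6 a_1 = 6  ->  a_3 = 1
  x^2: 12 a_4 + 10 a_2 = 0  ->  12 a_4 = -10 a_2 = 20  ->  a_4 = 5/3
  x^3: 20 a_5 + 14 a_3 = 0  ->  20 a_5 = -14 a_3 = -14  ->  a_5 = -7/10
  x^4: 30 a_6 + 18 a_4 = 0  ->  30 a_6 = -18 a_4 = -30  ->  a_6 = -1
Truncated series: y(x) = 2 - x - 2 x^2 + x^3 + (5/3) x^4 - (7/10) x^5 - x^6 + O(x^7).

a_0 = 2; a_1 = -1; a_2 = -2; a_3 = 1; a_4 = 5/3; a_5 = -7/10; a_6 = -1


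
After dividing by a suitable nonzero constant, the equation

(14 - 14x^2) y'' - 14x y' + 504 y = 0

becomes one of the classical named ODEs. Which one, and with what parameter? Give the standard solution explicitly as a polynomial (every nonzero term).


All three coefficients share the factor 14; dividing through by 14 gives  (1 - x^2) y'' - x y' + 36 y = 0.
This matches the Chebyshev equation (1 - x^2) y'' - x y' + n^2 y = 0 (note the -x y' term, not -2x y') with n^2 = 36, so n = 6; the polynomial solution is T_6(x).
With y = sum_k a_k x^k, matching x^k gives (k+2)(k+1) a_{k+2} = (k^2 - n^2) a_k = (k - 6)(k + 6) a_k. The right side vanishes at k = 6, so the series with the parity of 6 terminates at degree 6.
Standard normalization: leading coefficient of T_n is 2^(n-1), so a_6 = 2^5 = 32. Work downward with a_k = (k+1)(k+2) a_{k+2} / ((k - 6)(k + 6)):
  a_4 = (5)(6)(32) / ((4 - 6)(4 + 6)) = 960/(-20) = -48
  a_2 = (3)(4)(-48) / ((2 - 6)(2 + 6)) = -576/(-32) = 18
  a_0 = (1)(2)(18) / ((0 - 6)(0 + 6)) = 36/(-36) = -1
Hence T_6(x) = 32 x^6 - 48 x^4 + 18 x^2 - 1.

T_6(x); series = 32 x^6 - 48 x^4 + 18 x^2 - 1


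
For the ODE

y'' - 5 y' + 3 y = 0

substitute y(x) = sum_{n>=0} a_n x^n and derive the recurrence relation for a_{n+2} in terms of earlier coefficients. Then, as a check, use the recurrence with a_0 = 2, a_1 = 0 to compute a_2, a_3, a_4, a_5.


Substitute y = sum_n a_n x^n.
y''(x) has coefficient (n+2)(n+1) a_{n+2} at x^n;
-5 y'(x) has coefficient -5 (n+1) a_{n+1} at x^n;
3 y(x) has coefficient 3 a_n at x^n.
Matching x^n: (n+2)(n+1) a_{n+2} - 5 (n+1) a_{n+1} + 3 a_n = 0.
Thus a_{n+2} = [5 (n+1) a_{n+1} - 3 a_n] / ((n+1)(n+2)).

Check with a_0 = 2, a_1 = 0 (apply the recurrence for n = 0, 1, 2, 3): a_0 = 2, a_1 = 0, a_2 = -3, a_3 = -5, a_4 = -11/2, a_5 = -19/4.

a_(n+2) = [5 (n+1) a_(n+1) - 3 a_n] / ((n+1)(n+2)); check: a_0 = 2, a_1 = 0, a_2 = -3, a_3 = -5, a_4 = -11/2, a_5 = -19/4


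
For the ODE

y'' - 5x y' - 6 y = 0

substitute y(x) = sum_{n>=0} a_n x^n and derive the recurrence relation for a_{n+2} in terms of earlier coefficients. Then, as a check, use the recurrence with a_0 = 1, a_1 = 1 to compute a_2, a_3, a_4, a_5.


Substitute y = sum_n a_n x^n.
y''(x) has coefficient (n+2)(n+1) a_{n+2} at x^n;
-5 x y'(x) has coefficient -5 n a_n at x^n (shift);
-6 y(x) has coefficient -6 a_n at x^n.
Matching x^n: (n+2)(n+1) a_{n+2} + (-5n - 6) a_n = 0.
Thus a_{n+2} = (5n + 6) / ((n+1)(n+2)) * a_n.

Check with a_0 = 1, a_1 = 1 (apply the recurrence for n = 0, 1, 2, 3): a_0 = 1, a_1 = 1, a_2 = 3, a_3 = 11/6, a_4 = 4, a_5 = 77/40.

a_(n+2) = (5n + 6) / ((n+1)(n+2)) * a_n; check: a_0 = 1, a_1 = 1, a_2 = 3, a_3 = 11/6, a_4 = 4, a_5 = 77/40


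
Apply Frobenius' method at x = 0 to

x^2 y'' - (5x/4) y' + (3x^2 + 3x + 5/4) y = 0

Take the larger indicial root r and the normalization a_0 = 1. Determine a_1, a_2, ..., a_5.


Write in Frobenius form y'' + (p(x)/x) y' + (q(x)/x^2) y = 0:
  p(x) = -5/4,  q(x) = 3x^2 + 3x + 5/4.
Indicial equation: r(r-1) + (-5/4) r + (5/4) = 0 -> roots r_1 = 5/4, r_2 = 1.
Take r = r_1 = 5/4. Let y(x) = x^r sum_{n>=0} a_n x^n with a_0 = 1.
Substitute y = x^r sum a_n x^n and match x^{r+n}. The recurrence is
  D(n) a_n + 3 a_{n-1} + 3 a_{n-2} = 0,  where D(n) = (r+n)(r+n-1) + (-5/4)(r+n) + (5/4).
  a_n = [-3 a_{n-1} - 3 a_{n-2}] / D(n).
Since the indicial polynomial factors as (r - r_1)(r - r_2), D(n) = (r_1 + n - r_1)(r_1 + n - r_2) = n(n + 1/4).
Evaluating step by step (a_0 = 1):
  n = 1: D(1) = 1(1 + 1/4) = 5/4; numerator = -3(1) = -3; a_1 = (-3)/(5/4) = -12/5
  n = 2: D(2) = 2(2 + 1/4) = 9/2; numerator = -3(-12/5) - 3(1) = 21/5; a_2 = (21/5)/(9/2) = 14/15
  n = 3: D(3) = 3(3 + 1/4) = 39/4; numerator = -3(14/15) - 3(-12/5) = 22/5; a_3 = (22/5)/(39/4) = 88/195
  n = 4: D(4) = 4(4 + 1/4) = 17; numerator = -3(88/195) - 3(14/15) = -54/13; a_4 = (-54/13)/(17) = -54/221
  n = 5: D(5) = 5(5 + 1/4) = 105/4; numerator = -3(-54/221) - 3(88/195) = -686/1105; a_5 = (-686/1105)/(105/4) = -392/16575

r = 5/4; a_0 = 1; a_1 = -12/5; a_2 = 14/15; a_3 = 88/195; a_4 = -54/221; a_5 = -392/16575


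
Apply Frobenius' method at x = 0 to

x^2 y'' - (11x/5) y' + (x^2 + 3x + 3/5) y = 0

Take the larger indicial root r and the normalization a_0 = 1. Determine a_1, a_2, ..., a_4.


Write in Frobenius form y'' + (p(x)/x) y' + (q(x)/x^2) y = 0:
  p(x) = -11/5,  q(x) = x^2 + 3x + 3/5.
Indicial equation: r(r-1) + (-11/5) r + (3/5) = 0 -> roots r_1 = 3, r_2 = 1/5.
Take r = r_1 = 3. Let y(x) = x^r sum_{n>=0} a_n x^n with a_0 = 1.
Substitute y = x^r sum a_n x^n and match x^{r+n}. The recurrence is
  D(n) a_n + 3 a_{n-1} + 1 a_{n-2} = 0,  where D(n) = (r+n)(r+n-1) + (-11/5)(r+n) + (3/5).
  a_n = [-3 a_{n-1} - 1 a_{n-2}] / D(n).
Since the indicial polynomial factors as (r - r_1)(r - r_2), D(n) = (r_1 + n - r_1)(r_1 + n - r_2) = n(n + 14/5).
Evaluating step by step (a_0 = 1):
  n = 1: D(1) = 1(1 + 14/5) = 19/5; numerator = -3(1) = -3; a_1 = (-3)/(19/5) = -15/19
  n = 2: D(2) = 2(2 + 14/5) = 48/5; numerator = -3(-15/19) - 1(1) = 26/19; a_2 = (26/19)/(48/5) = 65/456
  n = 3: D(3) = 3(3 + 14/5) = 87/5; numerator = -3(65/456) - 1(-15/19) = 55/152; a_3 = (55/152)/(87/5) = 275/13224
  n = 4: D(4) = 4(4 + 14/5) = 136/5; numerator = -3(275/13224) - 1(65/456) = -1355/6612; a_4 = (-1355/6612)/(136/5) = -6775/899232

r = 3; a_0 = 1; a_1 = -15/19; a_2 = 65/456; a_3 = 275/13224; a_4 = -6775/899232


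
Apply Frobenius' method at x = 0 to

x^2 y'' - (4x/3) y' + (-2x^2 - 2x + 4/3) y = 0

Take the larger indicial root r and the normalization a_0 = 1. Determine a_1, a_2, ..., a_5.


Write in Frobenius form y'' + (p(x)/x) y' + (q(x)/x^2) y = 0:
  p(x) = -4/3,  q(x) = -2x^2 - 2x + 4/3.
Indicial equation: r(r-1) + (-4/3) r + (4/3) = 0 -> roots r_1 = 4/3, r_2 = 1.
Take r = r_1 = 4/3. Let y(x) = x^r sum_{n>=0} a_n x^n with a_0 = 1.
Substitute y = x^r sum a_n x^n and match x^{r+n}. The recurrence is
  D(n) a_n - 2 a_{n-1} - 2 a_{n-2} = 0,  where D(n) = (r+n)(r+n-1) + (-4/3)(r+n) + (4/3).
  a_n = [2 a_{n-1} + 2 a_{n-2}] / D(n).
Since the indicial polynomial factors as (r - r_1)(r - r_2), D(n) = (r_1 + n - r_1)(r_1 + n - r_2) = n(n + 1/3).
Evaluating step by step (a_0 = 1):
  n = 1: D(1) = 1(1 + 1/3) = 4/3; numerator = 2(1) = 2; a_1 = (2)/(4/3) = 3/2
  n = 2: D(2) = 2(2 + 1/3) = 14/3; numerator = 2(3/2) + 2(1) = 5; a_2 = (5)/(14/3) = 15/14
  n = 3: D(3) = 3(3 + 1/3) = 10; numerator = 2(15/14) + 2(3/2) = 36/7; a_3 = (36/7)/(10) = 18/35
  n = 4: D(4) = 4(4 + 1/3) = 52/3; numerator = 2(18/35) + 2(15/14) = 111/35; a_4 = (111/35)/(52/3) = 333/1820
  n = 5: D(5) = 5(5 + 1/3) = 80/3; numerator = 2(333/1820) + 2(18/35) = 1269/910; a_5 = (1269/910)/(80/3) = 3807/72800

r = 4/3; a_0 = 1; a_1 = 3/2; a_2 = 15/14; a_3 = 18/35; a_4 = 333/1820; a_5 = 3807/72800


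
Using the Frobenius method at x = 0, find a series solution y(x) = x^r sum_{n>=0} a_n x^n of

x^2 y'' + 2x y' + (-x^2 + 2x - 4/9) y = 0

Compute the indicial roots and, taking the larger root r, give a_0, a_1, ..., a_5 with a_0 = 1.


Write in Frobenius form y'' + (p(x)/x) y' + (q(x)/x^2) y = 0:
  p(x) = 2,  q(x) = -x^2 + 2x - 4/9.
Indicial equation: r(r-1) + (2) r + (-4/9) = 0 -> roots r_1 = 1/3, r_2 = -4/3.
Take r = r_1 = 1/3. Let y(x) = x^r sum_{n>=0} a_n x^n with a_0 = 1.
Substitute y = x^r sum a_n x^n and match x^{r+n}. The recurrence is
  D(n) a_n + 2 a_{n-1} - 1 a_{n-2} = 0,  where D(n) = (r+n)(r+n-1) + (2)(r+n) + (-4/9).
  a_n = [-2 a_{n-1} + 1 a_{n-2}] / D(n).
Since the indicial polynomial factors as (r - r_1)(r - r_2), D(n) = (r_1 + n - r_1)(r_1 + n - r_2) = n(n + 5/3).
Evaluating step by step (a_0 = 1):
  n = 1: D(1) = 1(1 + 5/3) = 8/3; numerator = -2(1) = -2; a_1 = (-2)/(8/3) = -3/4
  n = 2: D(2) = 2(2 + 5/3) = 22/3; numerator = -2(-3/4) + 1(1) = 5/2; a_2 = (5/2)/(22/3) = 15/44
  n = 3: D(3) = 3(3 + 5/3) = 14; numerator = -2(15/44) + 1(-3/4) = -63/44; a_3 = (-63/44)/(14) = -9/88
  n = 4: D(4) = 4(4 + 5/3) = 68/3; numerator = -2(-9/88) + 1(15/44) = 6/11; a_4 = (6/11)/(68/3) = 9/374
  n = 5: D(5) = 5(5 + 5/3) = 100/3; numerator = -2(9/374) + 1(-9/88) = -225/1496; a_5 = (-225/1496)/(100/3) = -27/5984

r = 1/3; a_0 = 1; a_1 = -3/4; a_2 = 15/44; a_3 = -9/88; a_4 = 9/374; a_5 = -27/5984


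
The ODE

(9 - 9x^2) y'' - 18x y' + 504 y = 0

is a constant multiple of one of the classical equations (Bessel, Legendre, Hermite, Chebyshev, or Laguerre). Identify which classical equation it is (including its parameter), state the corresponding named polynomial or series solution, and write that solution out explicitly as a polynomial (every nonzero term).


All three coefficients share the factor 9; dividing through by 9 gives  (1 - x^2) y'' - 2x y' + 56 y = 0.
This matches the Legendre equation (1 - x^2) y'' - 2x y' + n(n+1) y = 0 (note the -2x y' term) with n(n+1) = 56, so n = 7; the polynomial solution is P_7(x).
With y = sum_k a_k x^k, matching x^k gives (k+2)(k+1) a_{k+2} = [k(k+1) - n(n+1)] a_k = (k - 7)(k + 8) a_k. The right side vanishes at k = 7, so the series with the parity of 7 terminates at degree 7.
Standard normalization (P_n(1) = 1): leading coefficient (2n)!/(2^n (n!)^2) = 87178291200/(128*25401600) = 429/16, so a_7 = 429/16. Work downward with a_k = (k+1)(k+2) a_{k+2} / ((k - 7)(k + 8)):
  a_5 = (6)(7)(429/16) / ((5 - 7)(5 + 8)) = (9009/8)/(-26) = -693/16
  a_3 = (4)(5)(-693/16) / ((3 - 7)(3 + 8)) = (-3465/4)/(-44) = 315/16
  a_1 = (2)(3)(315/16) / ((1 - 7)(1 + 8)) = (945/8)/(-54) = -35/16
Hence P_7(x) = 429 x^7/16 - 693 x^5/16 + 315 x^3/16 - 35 x/16.

P_7(x); series = 429 x^7/16 - 693 x^5/16 + 315 x^3/16 - 35 x/16


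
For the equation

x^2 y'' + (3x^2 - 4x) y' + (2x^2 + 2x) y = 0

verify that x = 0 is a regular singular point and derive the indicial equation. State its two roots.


Divide by x^2 to reach normal form y'' + P_1(x) y' + P_2(x) y = 0 with P_1(x) = 3 - 4/x and P_2(x) = 2 + 2/x.
x = 0 is a singular point because the y'-coefficient 3 - 4/x has a pole at x = 0 and the y-coefficient 2 + 2/x has a pole at x = 0.
It is a regular singular point because x P_1(x) = p(x) = 3x - 4 and x^2 P_2(x) = q(x) = 2x^2 + 2x are polynomials, hence analytic at x = 0.
p(0) = -4,  q(0) = 0.
Indicial equation: r(r-1) + p(0) r + q(0) = 0, i.e. r^2 + (p(0) - 1) r + q(0) = 0, i.e. r^2 - 5 r = 0.
Discriminant: (-5)^2 - 4(0) = 25, so r = (5 ± 5)/2.
Solving: r_1 = 5, r_2 = 0.

indicial: r^2 - 5 r = 0; roots r_1 = 5, r_2 = 0


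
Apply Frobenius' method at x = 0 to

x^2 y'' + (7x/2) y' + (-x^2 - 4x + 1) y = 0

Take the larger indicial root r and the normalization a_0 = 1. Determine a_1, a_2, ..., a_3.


Write in Frobenius form y'' + (p(x)/x) y' + (q(x)/x^2) y = 0:
  p(x) = 7/2,  q(x) = -x^2 - 4x + 1.
Indicial equation: r(r-1) + (7/2) r + (1) = 0 -> roots r_1 = -1/2, r_2 = -2.
Take r = r_1 = -1/2. Let y(x) = x^r sum_{n>=0} a_n x^n with a_0 = 1.
Substitute y = x^r sum a_n x^n and match x^{r+n}. The recurrence is
  D(n) a_n - 4 a_{n-1} - 1 a_{n-2} = 0,  where D(n) = (r+n)(r+n-1) + (7/2)(r+n) + (1).
  a_n = [4 a_{n-1} + 1 a_{n-2}] / D(n).
Since the indicial polynomial factors as (r - r_1)(r - r_2), D(n) = (r_1 + n - r_1)(r_1 + n - r_2) = n(n + 3/2).
Evaluating step by step (a_0 = 1):
  n = 1: D(1) = 1(1 + 3/2) = 5/2; numerator = 4(1) = 4; a_1 = (4)/(5/2) = 8/5
  n = 2: D(2) = 2(2 + 3/2) = 7; numerator = 4(8/5) + 1(1) = 37/5; a_2 = (37/5)/(7) = 37/35
  n = 3: D(3) = 3(3 + 3/2) = 27/2; numerator = 4(37/35) + 1(8/5) = 204/35; a_3 = (204/35)/(27/2) = 136/315

r = -1/2; a_0 = 1; a_1 = 8/5; a_2 = 37/35; a_3 = 136/315


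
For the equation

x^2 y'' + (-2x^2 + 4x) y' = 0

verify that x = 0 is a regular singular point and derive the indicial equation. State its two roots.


Divide by x^2 to reach normal form y'' + P_1(x) y' + P_2(x) y = 0 with P_1(x) = -2 + 4/x and P_2(x) = 0.
x = 0 is a singular point because the y'-coefficient -2 + 4/x has a pole at x = 0.
It is a regular singular point because x P_1(x) = p(x) = 4 - 2x and x^2 P_2(x) = q(x) = 0 are polynomials, hence analytic at x = 0.
p(0) = 4,  q(0) = 0.
Indicial equation: r(r-1) + p(0) r + q(0) = 0, i.e. r^2 + (p(0) - 1) r + q(0) = 0, i.e. r^2 + 3 r = 0.
Discriminant: (3)^2 - 4(0) = 9, so r = (-3 ± 3)/2.
Solving: r_1 = 0, r_2 = -3.

indicial: r^2 + 3 r = 0; roots r_1 = 0, r_2 = -3


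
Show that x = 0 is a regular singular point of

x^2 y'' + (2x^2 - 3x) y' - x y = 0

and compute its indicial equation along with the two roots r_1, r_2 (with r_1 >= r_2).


Divide by x^2 to reach normal form y'' + P_1(x) y' + P_2(x) y = 0 with P_1(x) = 2 - 3/x and P_2(x) = -1/x.
x = 0 is a singular point because the y'-coefficient 2 - 3/x has a pole at x = 0 and the y-coefficient -1/x has a pole at x = 0.
It is a regular singular point because x P_1(x) = p(x) = 2x - 3 and x^2 P_2(x) = q(x) = -x are polynomials, hence analytic at x = 0.
p(0) = -3,  q(0) = 0.
Indicial equation: r(r-1) + p(0) r + q(0) = 0, i.e. r^2 + (p(0) - 1) r + q(0) = 0, i.e. r^2 - 4 r = 0.
Discriminant: (-4)^2 - 4(0) = 16, so r = (4 ± 4)/2.
Solving: r_1 = 4, r_2 = 0.

indicial: r^2 - 4 r = 0; roots r_1 = 4, r_2 = 0


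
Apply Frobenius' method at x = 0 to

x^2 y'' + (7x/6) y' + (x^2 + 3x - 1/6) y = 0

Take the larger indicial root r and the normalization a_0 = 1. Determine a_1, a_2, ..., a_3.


Write in Frobenius form y'' + (p(x)/x) y' + (q(x)/x^2) y = 0:
  p(x) = 7/6,  q(x) = x^2 + 3x - 1/6.
Indicial equation: r(r-1) + (7/6) r + (-1/6) = 0 -> roots r_1 = 1/3, r_2 = -1/2.
Take r = r_1 = 1/3. Let y(x) = x^r sum_{n>=0} a_n x^n with a_0 = 1.
Substitute y = x^r sum a_n x^n and match x^{r+n}. The recurrence is
  D(n) a_n + 3 a_{n-1} + 1 a_{n-2} = 0,  where D(n) = (r+n)(r+n-1) + (7/6)(r+n) + (-1/6).
  a_n = [-3 a_{n-1} - 1 a_{n-2}] / D(n).
Since the indicial polynomial factors as (r - r_1)(r - r_2), D(n) = (r_1 + n - r_1)(r_1 + n - r_2) = n(n + 5/6).
Evaluating step by step (a_0 = 1):
  n = 1: D(1) = 1(1 + 5/6) = 11/6; numerator = -3(1) = -3; a_1 = (-3)/(11/6) = -18/11
  n = 2: D(2) = 2(2 + 5/6) = 17/3; numerator = -3(-18/11) - 1(1) = 43/11; a_2 = (43/11)/(17/3) = 129/187
  n = 3: D(3) = 3(3 + 5/6) = 23/2; numerator = -3(129/187) - 1(-18/11) = -81/187; a_3 = (-81/187)/(23/2) = -162/4301

r = 1/3; a_0 = 1; a_1 = -18/11; a_2 = 129/187; a_3 = -162/4301


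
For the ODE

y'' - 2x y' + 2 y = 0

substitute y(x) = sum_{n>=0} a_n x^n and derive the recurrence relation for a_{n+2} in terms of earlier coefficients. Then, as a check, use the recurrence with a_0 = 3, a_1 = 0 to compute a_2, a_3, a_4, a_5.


Substitute y = sum_n a_n x^n.
y''(x) has coefficient (n+2)(n+1) a_{n+2} at x^n;
-2 x y'(x) has coefficient -2 n a_n at x^n (shift);
2 y(x) has coefficient 2 a_n at x^n.
Matching x^n: (n+2)(n+1) a_{n+2} + (-2n + 2) a_n = 0.
Thus a_{n+2} = (2n - 2) / ((n+1)(n+2)) * a_n.

Check with a_0 = 3, a_1 = 0 (apply the recurrence for n = 0, 1, 2, 3): a_0 = 3, a_1 = 0, a_2 = -3, a_3 = 0, a_4 = -1/2, a_5 = 0.

a_(n+2) = (2n - 2) / ((n+1)(n+2)) * a_n; check: a_0 = 3, a_1 = 0, a_2 = -3, a_3 = 0, a_4 = -1/2, a_5 = 0


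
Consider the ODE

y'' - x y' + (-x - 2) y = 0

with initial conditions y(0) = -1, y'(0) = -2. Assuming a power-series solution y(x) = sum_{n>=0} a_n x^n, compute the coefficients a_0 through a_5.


Ansatz: y(x) = sum_{n>=0} a_n x^n, so y'(x) = sum_{n>=1} n a_n x^(n-1) and y''(x) = sum_{n>=2} n(n-1) a_n x^(n-2).
Substitute into P(x) y'' + Q(x) y' + R(x) y = 0 with P(x) = 1, Q(x) = -x, R(x) = -x - 2, and match powers of x.
Initial conditions: a_0 = -1, a_1 = -2.
Setting the coefficient of each power of x to zero and solving order by order (substituting the coefficients already found):
  x^0: 2 a_2 - 2 a_0 = 0  ->  2 a_2 = 2 a_0 = -2  ->  a_2 = -1
  x^1: 6 a_3 - 3 a_1 - a_0 = 0  ->  6 a_3 = 3 a_1 + a_0 = -7  ->  a_3 = -7/6
  x^2: 12 a_4 - 4 a_2 - a_1 = 0  ->  12 a_4 = 4 a_2 + a_1 = -6  ->  a_4 = -1/2
  x^3: 20 a_5 - 5 a_3 - a_2 = 0  ->  20 a_5 = 5 a_3 + a_2 = -41/6  ->  a_5 = -41/120
Truncated series: y(x) = -1 - 2 x - x^2 - (7/6) x^3 - (1/2) x^4 - (41/120) x^5 + O(x^6).

a_0 = -1; a_1 = -2; a_2 = -1; a_3 = -7/6; a_4 = -1/2; a_5 = -41/120


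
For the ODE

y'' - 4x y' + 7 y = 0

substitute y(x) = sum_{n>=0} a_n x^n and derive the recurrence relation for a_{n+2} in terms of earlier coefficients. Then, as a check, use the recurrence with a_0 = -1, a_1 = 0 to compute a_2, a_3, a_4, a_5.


Substitute y = sum_n a_n x^n.
y''(x) has coefficient (n+2)(n+1) a_{n+2} at x^n;
-4 x y'(x) has coefficient -4 n a_n at x^n (shift);
7 y(x) has coefficient 7 a_n at x^n.
Matching x^n: (n+2)(n+1) a_{n+2} + (-4n + 7) a_n = 0.
Thus a_{n+2} = (4n - 7) / ((n+1)(n+2)) * a_n.

Check with a_0 = -1, a_1 = 0 (apply the recurrence for n = 0, 1, 2, 3): a_0 = -1, a_1 = 0, a_2 = 7/2, a_3 = 0, a_4 = 7/24, a_5 = 0.

a_(n+2) = (4n - 7) / ((n+1)(n+2)) * a_n; check: a_0 = -1, a_1 = 0, a_2 = 7/2, a_3 = 0, a_4 = 7/24, a_5 = 0


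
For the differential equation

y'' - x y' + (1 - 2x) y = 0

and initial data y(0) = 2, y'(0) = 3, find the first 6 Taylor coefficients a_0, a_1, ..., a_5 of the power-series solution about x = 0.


Ansatz: y(x) = sum_{n>=0} a_n x^n, so y'(x) = sum_{n>=1} n a_n x^(n-1) and y''(x) = sum_{n>=2} n(n-1) a_n x^(n-2).
Substitute into P(x) y'' + Q(x) y' + R(x) y = 0 with P(x) = 1, Q(x) = -x, R(x) = 1 - 2x, and match powers of x.
Initial conditions: a_0 = 2, a_1 = 3.
Setting the coefficient of each power of x to zero and solving order by order (substituting the coefficients already found):
  x^0: 2 a_2 + a_0 = 0  ->  2 a_2 = -a_0 = -2  ->  a_2 = -1
  x^1: 6 a_3 - 2 a_0 = 0  ->  6 a_3 = 2 a_0 = 4  ->  a_3 = 2/3
  x^2: 12 a_4 - a_2 - 2 a_1 = 0  ->  12 a_4 = a_2 + 2 a_1 = 5  ->  a_4 = 5/12
  x^3: 20 a_5 - 2 a_3 - 2 a_2 = 0  ->  20 a_5 = 2 a_3 + 2 a_2 = -2/3  ->  a_5 = -1/30
Truncated series: y(x) = 2 + 3 x - x^2 + (2/3) x^3 + (5/12) x^4 - (1/30) x^5 + O(x^6).

a_0 = 2; a_1 = 3; a_2 = -1; a_3 = 2/3; a_4 = 5/12; a_5 = -1/30


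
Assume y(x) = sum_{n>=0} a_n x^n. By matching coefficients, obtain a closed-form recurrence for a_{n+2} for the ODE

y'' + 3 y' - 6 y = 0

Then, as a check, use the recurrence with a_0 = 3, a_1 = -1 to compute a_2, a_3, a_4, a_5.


Substitute y = sum_n a_n x^n.
y''(x) has coefficient (n+2)(n+1) a_{n+2} at x^n;
3 y'(x) has coefficient 3 (n+1) a_{n+1} at x^n;
-6 y(x) has coefficient -6 a_n at x^n.
Matching x^n: (n+2)(n+1) a_{n+2} + 3 (n+1) a_{n+1} - 6 a_n = 0.
Thus a_{n+2} = [-3 (n+1) a_{n+1} + 6 a_n] / ((n+1)(n+2)).

Check with a_0 = 3, a_1 = -1 (apply the recurrence for n = 0, 1, 2, 3): a_0 = 3, a_1 = -1, a_2 = 21/2, a_3 = -23/2, a_4 = 111/8, a_5 = -471/40.

a_(n+2) = [-3 (n+1) a_(n+1) + 6 a_n] / ((n+1)(n+2)); check: a_0 = 3, a_1 = -1, a_2 = 21/2, a_3 = -23/2, a_4 = 111/8, a_5 = -471/40


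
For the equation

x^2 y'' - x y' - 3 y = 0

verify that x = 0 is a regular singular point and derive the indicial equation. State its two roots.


Divide by x^2 to reach normal form y'' + P_1(x) y' + P_2(x) y = 0 with P_1(x) = -1/x and P_2(x) = -3/x^2.
x = 0 is a singular point because the y'-coefficient -1/x has a pole at x = 0 and the y-coefficient -3/x^2 has a pole at x = 0.
It is a regular singular point because x P_1(x) = p(x) = -1 and x^2 P_2(x) = q(x) = -3 are polynomials, hence analytic at x = 0.
p(0) = -1,  q(0) = -3.
Indicial equation: r(r-1) + p(0) r + q(0) = 0, i.e. r^2 + (p(0) - 1) r + q(0) = 0, i.e. r^2 - 2 r - 3 = 0.
Discriminant: (-2)^2 - 4(-3) = 16, so r = (2 ± 4)/2.
Solving: r_1 = 3, r_2 = -1.

indicial: r^2 - 2 r - 3 = 0; roots r_1 = 3, r_2 = -1


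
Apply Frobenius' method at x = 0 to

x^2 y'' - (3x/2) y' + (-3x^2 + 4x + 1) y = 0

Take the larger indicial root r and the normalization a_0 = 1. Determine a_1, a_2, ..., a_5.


Write in Frobenius form y'' + (p(x)/x) y' + (q(x)/x^2) y = 0:
  p(x) = -3/2,  q(x) = -3x^2 + 4x + 1.
Indicial equation: r(r-1) + (-3/2) r + (1) = 0 -> roots r_1 = 2, r_2 = 1/2.
Take r = r_1 = 2. Let y(x) = x^r sum_{n>=0} a_n x^n with a_0 = 1.
Substitute y = x^r sum a_n x^n and match x^{r+n}. The recurrence is
  D(n) a_n + 4 a_{n-1} - 3 a_{n-2} = 0,  where D(n) = (r+n)(r+n-1) + (-3/2)(r+n) + (1).
  a_n = [-4 a_{n-1} + 3 a_{n-2}] / D(n).
Since the indicial polynomial factors as (r - r_1)(r - r_2), D(n) = (r_1 + n - r_1)(r_1 + n - r_2) = n(n + 3/2).
Evaluating step by step (a_0 = 1):
  n = 1: D(1) = 1(1 + 3/2) = 5/2; numerator = -4(1) = -4; a_1 = (-4)/(5/2) = -8/5
  n = 2: D(2) = 2(2 + 3/2) = 7; numerator = -4(-8/5) + 3(1) = 47/5; a_2 = (47/5)/(7) = 47/35
  n = 3: D(3) = 3(3 + 3/2) = 27/2; numerator = -4(47/35) + 3(-8/5) = -356/35; a_3 = (-356/35)/(27/2) = -712/945
  n = 4: D(4) = 4(4 + 3/2) = 22; numerator = -4(-712/945) + 3(47/35) = 1331/189; a_4 = (1331/189)/(22) = 121/378
  n = 5: D(5) = 5(5 + 3/2) = 65/2; numerator = -4(121/378) + 3(-712/945) = -478/135; a_5 = (-478/135)/(65/2) = -956/8775

r = 2; a_0 = 1; a_1 = -8/5; a_2 = 47/35; a_3 = -712/945; a_4 = 121/378; a_5 = -956/8775


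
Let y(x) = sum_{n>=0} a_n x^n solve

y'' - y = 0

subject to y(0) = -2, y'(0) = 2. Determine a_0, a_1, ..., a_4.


Ansatz: y(x) = sum_{n>=0} a_n x^n, so y'(x) = sum_{n>=1} n a_n x^(n-1) and y''(x) = sum_{n>=2} n(n-1) a_n x^(n-2).
Substitute into P(x) y'' + Q(x) y' + R(x) y = 0 with P(x) = 1, Q(x) = 0, R(x) = -1, and match powers of x.
Initial conditions: a_0 = -2, a_1 = 2.
Setting the coefficient of each power of x to zero and solving order by order (substituting the coefficients already found):
  x^0: 2 a_2 - a_0 = 0  ->  2 a_2 = a_0 = -2  ->  a_2 = -1
  x^1: 6 a_3 - a_1 = 0  ->  6 a_3 = a_1 = 2  ->  a_3 = 1/3
  x^2: 12 a_4 - a_2 = 0  ->  12 a_4 = a_2 = -1  ->  a_4 = -1/12
Truncated series: y(x) = -2 + 2 x - x^2 + (1/3) x^3 - (1/12) x^4 + O(x^5).

a_0 = -2; a_1 = 2; a_2 = -1; a_3 = 1/3; a_4 = -1/12


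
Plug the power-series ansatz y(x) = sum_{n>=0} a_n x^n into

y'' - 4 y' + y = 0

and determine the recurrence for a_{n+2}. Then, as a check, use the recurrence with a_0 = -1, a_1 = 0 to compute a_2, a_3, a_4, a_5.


Substitute y = sum_n a_n x^n.
y''(x) has coefficient (n+2)(n+1) a_{n+2} at x^n;
-4 y'(x) has coefficient -4 (n+1) a_{n+1} at x^n;
y(x) has coefficient 1 a_n at x^n.
Matching x^n: (n+2)(n+1) a_{n+2} - 4 (n+1) a_{n+1} + 1 a_n = 0.
Thus a_{n+2} = [4 (n+1) a_{n+1} - 1 a_n] / ((n+1)(n+2)).

Check with a_0 = -1, a_1 = 0 (apply the recurrence for n = 0, 1, 2, 3): a_0 = -1, a_1 = 0, a_2 = 1/2, a_3 = 2/3, a_4 = 5/8, a_5 = 7/15.

a_(n+2) = [4 (n+1) a_(n+1) - 1 a_n] / ((n+1)(n+2)); check: a_0 = -1, a_1 = 0, a_2 = 1/2, a_3 = 2/3, a_4 = 5/8, a_5 = 7/15


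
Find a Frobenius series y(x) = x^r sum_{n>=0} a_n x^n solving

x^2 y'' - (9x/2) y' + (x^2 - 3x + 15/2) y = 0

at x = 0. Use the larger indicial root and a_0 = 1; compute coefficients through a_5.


Write in Frobenius form y'' + (p(x)/x) y' + (q(x)/x^2) y = 0:
  p(x) = -9/2,  q(x) = x^2 - 3x + 15/2.
Indicial equation: r(r-1) + (-9/2) r + (15/2) = 0 -> roots r_1 = 3, r_2 = 5/2.
Take r = r_1 = 3. Let y(x) = x^r sum_{n>=0} a_n x^n with a_0 = 1.
Substitute y = x^r sum a_n x^n and match x^{r+n}. The recurrence is
  D(n) a_n - 3 a_{n-1} + 1 a_{n-2} = 0,  where D(n) = (r+n)(r+n-1) + (-9/2)(r+n) + (15/2).
  a_n = [3 a_{n-1} - 1 a_{n-2}] / D(n).
Since the indicial polynomial factors as (r - r_1)(r - r_2), D(n) = (r_1 + n - r_1)(r_1 + n - r_2) = n(n + 1/2).
Evaluating step by step (a_0 = 1):
  n = 1: D(1) = 1(1 + 1/2) = 3/2; numerator = 3(1) = 3; a_1 = (3)/(3/2) = 2
  n = 2: D(2) = 2(2 + 1/2) = 5; numerator = 3(2) - 1(1) = 5; a_2 = (5)/(5) = 1
  n = 3: D(3) = 3(3 + 1/2) = 21/2; numerator = 3(1) - 1(2) = 1; a_3 = (1)/(21/2) = 2/21
  n = 4: D(4) = 4(4 + 1/2) = 18; numerator = 3(2/21) - 1(1) = -5/7; a_4 = (-5/7)/(18) = -5/126
  n = 5: D(5) = 5(5 + 1/2) = 55/2; numerator = 3(-5/126) - 1(2/21) = -3/14; a_5 = (-3/14)/(55/2) = -3/385

r = 3; a_0 = 1; a_1 = 2; a_2 = 1; a_3 = 2/21; a_4 = -5/126; a_5 = -3/385


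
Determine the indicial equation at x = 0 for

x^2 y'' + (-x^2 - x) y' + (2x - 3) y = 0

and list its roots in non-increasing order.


Divide by x^2 to reach normal form y'' + P_1(x) y' + P_2(x) y = 0 with P_1(x) = -1 - 1/x and P_2(x) = 2/x - 3/x^2.
x = 0 is a singular point because the y'-coefficient -1 - 1/x has a pole at x = 0 and the y-coefficient 2/x - 3/x^2 has a pole at x = 0.
It is a regular singular point because x P_1(x) = p(x) = -x - 1 and x^2 P_2(x) = q(x) = 2x - 3 are polynomials, hence analytic at x = 0.
p(0) = -1,  q(0) = -3.
Indicial equation: r(r-1) + p(0) r + q(0) = 0, i.e. r^2 + (p(0) - 1) r + q(0) = 0, i.e. r^2 - 2 r - 3 = 0.
Discriminant: (-2)^2 - 4(-3) = 16, so r = (2 ± 4)/2.
Solving: r_1 = 3, r_2 = -1.

indicial: r^2 - 2 r - 3 = 0; roots r_1 = 3, r_2 = -1


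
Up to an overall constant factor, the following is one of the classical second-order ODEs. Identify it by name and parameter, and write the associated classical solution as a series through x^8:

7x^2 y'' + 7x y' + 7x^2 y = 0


All three coefficients share the factor 7; dividing through by 7 gives  x^2 y'' + x y' + x^2 y = 0.
This matches the Bessel equation x^2 y'' + x y' + (x^2 - nu^2) y = 0 with nu^2 = 0, so nu = 0; the solution bounded at x = 0 is J_0(x).
Frobenius at x = 0: indicial roots ±nu; for r = nu the recurrence k(k + 2nu) c_k = -c_{k-2} gives the standard series J_nu(x) = sum_{k>=0} (-1)^k / (k! (k+nu)!) (x/2)^(2k+nu). Evaluate the first 5 terms:
  k = 0: (-1)^0 / (0! * 0! * 2^0) x^0 = 1/(1*1*1) x^0 = (1) x^0
  k = 1: (-1)^1 / (1! * 1! * 2^2) x^2 = -1/(1*1*4) x^2 = (-1/4) x^2
  k = 2: (-1)^2 / (2! * 2! * 2^4) x^4 = 1/(2*2*16) x^4 = (1/64) x^4
  k = 3: (-1)^3 / (3! * 3! * 2^6) x^6 = -1/(6*6*64) x^6 = (-1/2304) x^6
  k = 4: (-1)^4 / (4! * 4! * 2^8) x^8 = 1/(24*24*256) x^8 = (1/147456) x^8
Hence J_0(x) = x^8/147456 - x^6/2304 + x^4/64 - x^2/4 + 1 + ....

J_0(x); series = x^8/147456 - x^6/2304 + x^4/64 - x^2/4 + 1


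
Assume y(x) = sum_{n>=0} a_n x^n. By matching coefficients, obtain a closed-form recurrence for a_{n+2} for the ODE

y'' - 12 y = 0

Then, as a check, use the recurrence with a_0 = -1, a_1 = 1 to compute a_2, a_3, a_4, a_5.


Substitute y = sum_n a_n x^n into y'' + (const) y = 0.
y''(x) = sum_{n>=0} (n+2)(n+1) a_{n+2} x^n.
The ODE becomes sum_n [(n+2)(n+1) a_{n+2} - 12 a_n] x^n = 0.
Setting each coefficient to zero gives the recurrence:
  (n+2)(n+1) a_{n+2} - 12 a_n = 0,
  a_{n+2} = 12 / ((n+1)(n+2)) a_n.

Check with a_0 = -1, a_1 = 1 (apply the recurrence for n = 0, 1, 2, 3): a_0 = -1, a_1 = 1, a_2 = -6, a_3 = 2, a_4 = -6, a_5 = 6/5.

a_{n+2} = 12/((n+1)(n+2)) * a_n; check: a_0 = -1, a_1 = 1, a_2 = -6, a_3 = 2, a_4 = -6, a_5 = 6/5


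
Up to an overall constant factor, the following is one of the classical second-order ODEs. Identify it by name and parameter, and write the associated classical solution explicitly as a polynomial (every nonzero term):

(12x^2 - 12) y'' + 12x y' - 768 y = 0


All three coefficients share the factor -12; dividing through by -12 gives  (1 - x^2) y'' - x y' + 64 y = 0.
This matches the Chebyshev equation (1 - x^2) y'' - x y' + n^2 y = 0 (note the -x y' term, not -2x y') with n^2 = 64, so n = 8; the polynomial solution is T_8(x).
With y = sum_k a_k x^k, matching x^k gives (k+2)(k+1) a_{k+2} = (k^2 - n^2) a_k = (k - 8)(k + 8) a_k. The right side vanishes at k = 8, so the series with the parity of 8 terminates at degree 8.
Standard normalization: leading coefficient of T_n is 2^(n-1), so a_8 = 2^7 = 128. Work downward with a_k = (k+1)(k+2) a_{k+2} / ((k - 8)(k + 8)):
  a_6 = (7)(8)(128) / ((6 - 8)(6 + 8)) = 7168/(-28) = -256
  a_4 = (5)(6)(-256) / ((4 - 8)(4 + 8)) = -7680/(-48) = 160
  a_2 = (3)(4)(160) / ((2 - 8)(2 + 8)) = 1920/(-60) = -32
  a_0 = (1)(2)(-32) / ((0 - 8)(0 + 8)) = -64/(-64) = 1
Hence T_8(x) = 128 x^8 - 256 x^6 + 160 x^4 - 32 x^2 + 1.

T_8(x); series = 128 x^8 - 256 x^6 + 160 x^4 - 32 x^2 + 1


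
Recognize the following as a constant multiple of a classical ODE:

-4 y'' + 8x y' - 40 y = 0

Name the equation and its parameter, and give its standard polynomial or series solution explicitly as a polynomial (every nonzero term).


All three coefficients share the factor -4; dividing through by -4 gives  y'' - 2x y' + 10 y = 0.
This matches the Hermite equation y'' - 2x y' + 2n y = 0 with 2n = 10, so n = 5; the polynomial solution is H_5(x).
With y = sum_k a_k x^k, matching x^k gives (k+2)(k+1) a_{k+2} = 2(k - n) a_k = 2(k - 5) a_k. The right side vanishes at k = 5, so the series with the parity of 5 terminates at degree 5.
Standard normalization: leading coefficient of H_n is 2^n, so a_5 = 2^5 = 32. Work downward with a_k = (k+1)(k+2) a_{k+2} / (2(k - n)):
  a_3 = (4)(5)(32) / (2(3 - 5)) = 640/(-4) = -160
  a_1 = (2)(3)(-160) / (2(1 - 5)) = -960/(-8) = 120
Hence H_5(x) = 32 x^5 - 160 x^3 + 120 x.

H_5(x); series = 32 x^5 - 160 x^3 + 120 x


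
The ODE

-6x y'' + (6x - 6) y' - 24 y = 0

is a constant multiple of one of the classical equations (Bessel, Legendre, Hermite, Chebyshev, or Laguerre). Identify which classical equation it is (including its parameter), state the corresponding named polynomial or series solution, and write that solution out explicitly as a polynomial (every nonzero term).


All three coefficients share the factor -6; dividing through by -6 gives  x y'' + (1 - x) y' + 4 y = 0.
This matches the Laguerre equation x y'' + (1 - x) y' + n y = 0 with n = 4; the polynomial solution is L_4(x).
With y = sum_k a_k x^k, matching x^k gives (k+1)k a_{k+1} + (k+1) a_{k+1} - k a_k + n a_k = 0, i.e. (k+1)^2 a_{k+1} = (k - n) a_k = (k - 4) a_k. The right side vanishes at k = 4, so the series terminates at degree 4.
Standard normalization L_n(0) = 1 gives a_0 = 1. Work upward with a_{k+1} = (k - 4) a_k / (k+1)^2:
  a_1 = (0 - 4)(1) / 1^2 = -4/1 = -4
  a_2 = (1 - 4)(-4) / 2^2 = 12/4 = 3
  a_3 = (2 - 4)(3) / 3^2 = -6/9 = -2/3
  a_4 = (3 - 4)(-2/3) / 4^2 = (2/3)/16 = 1/24
Hence L_4(x) = x^4/24 - 2 x^3/3 + 3 x^2 - 4 x + 1.

L_4(x); series = x^4/24 - 2 x^3/3 + 3 x^2 - 4 x + 1


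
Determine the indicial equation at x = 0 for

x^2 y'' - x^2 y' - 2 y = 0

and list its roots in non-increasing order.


Divide by x^2 to reach normal form y'' + P_1(x) y' + P_2(x) y = 0 with P_1(x) = -1 and P_2(x) = -2/x^2.
x = 0 is a singular point because the y-coefficient -2/x^2 has a pole at x = 0.
It is a regular singular point because x P_1(x) = p(x) = -x and x^2 P_2(x) = q(x) = -2 are polynomials, hence analytic at x = 0.
p(0) = 0,  q(0) = -2.
Indicial equation: r(r-1) + p(0) r + q(0) = 0, i.e. r^2 + (p(0) - 1) r + q(0) = 0, i.e. r^2 - 1 r - 2 = 0.
Discriminant: (-1)^2 - 4(-2) = 9, so r = (1 ± 3)/2.
Solving: r_1 = 2, r_2 = -1.

indicial: r^2 - 1 r - 2 = 0; roots r_1 = 2, r_2 = -1


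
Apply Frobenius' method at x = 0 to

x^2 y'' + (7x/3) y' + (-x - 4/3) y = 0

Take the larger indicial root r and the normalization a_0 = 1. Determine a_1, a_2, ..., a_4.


Write in Frobenius form y'' + (p(x)/x) y' + (q(x)/x^2) y = 0:
  p(x) = 7/3,  q(x) = -x - 4/3.
Indicial equation: r(r-1) + (7/3) r + (-4/3) = 0 -> roots r_1 = 2/3, r_2 = -2.
Take r = r_1 = 2/3. Let y(x) = x^r sum_{n>=0} a_n x^n with a_0 = 1.
Substitute y = x^r sum a_n x^n and match x^{r+n}. The recurrence is
  D(n) a_n - 1 a_{n-1} = 0,  where D(n) = (r+n)(r+n-1) + (7/3)(r+n) + (-4/3).
  a_n = 1 / D(n) * a_{n-1}.
Since the indicial polynomial factors as (r - r_1)(r - r_2), D(n) = (r_1 + n - r_1)(r_1 + n - r_2) = n(n + 8/3).
Evaluating step by step (a_0 = 1):
  n = 1: D(1) = 1(1 + 8/3) = 11/3; numerator = 1(1) = 1; a_1 = (1)/(11/3) = 3/11
  n = 2: D(2) = 2(2 + 8/3) = 28/3; numerator = 1(3/11) = 3/11; a_2 = (3/11)/(28/3) = 9/308
  n = 3: D(3) = 3(3 + 8/3) = 17; numerator = 1(9/308) = 9/308; a_3 = (9/308)/(17) = 9/5236
  n = 4: D(4) = 4(4 + 8/3) = 80/3; numerator = 1(9/5236) = 9/5236; a_4 = (9/5236)/(80/3) = 27/418880

r = 2/3; a_0 = 1; a_1 = 3/11; a_2 = 9/308; a_3 = 9/5236; a_4 = 27/418880


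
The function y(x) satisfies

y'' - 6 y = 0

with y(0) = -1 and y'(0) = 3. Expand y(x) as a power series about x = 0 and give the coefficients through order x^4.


Ansatz: y(x) = sum_{n>=0} a_n x^n, so y'(x) = sum_{n>=1} n a_n x^(n-1) and y''(x) = sum_{n>=2} n(n-1) a_n x^(n-2).
Substitute into P(x) y'' + Q(x) y' + R(x) y = 0 with P(x) = 1, Q(x) = 0, R(x) = -6, and match powers of x.
Initial conditions: a_0 = -1, a_1 = 3.
Setting the coefficient of each power of x to zero and solving order by order (substituting the coefficients already found):
  x^0: 2 a_2 - 6 a_0 = 0  ->  2 a_2 = 6 a_0 = -6  ->  a_2 = -3
  x^1: 6 a_3 - 6 a_1 = 0  ->  6 a_3 = 6 a_1 = 18  ->  a_3 = 3
  x^2: 12 a_4 - 6 a_2 = 0  ->  12 a_4 = 6 a_2 = -18  ->  a_4 = -3/2
Truncated series: y(x) = -1 + 3 x - 3 x^2 + 3 x^3 - (3/2) x^4 + O(x^5).

a_0 = -1; a_1 = 3; a_2 = -3; a_3 = 3; a_4 = -3/2


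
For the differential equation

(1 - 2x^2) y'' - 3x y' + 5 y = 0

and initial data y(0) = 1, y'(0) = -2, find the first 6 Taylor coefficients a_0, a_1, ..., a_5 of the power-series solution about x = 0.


Ansatz: y(x) = sum_{n>=0} a_n x^n, so y'(x) = sum_{n>=1} n a_n x^(n-1) and y''(x) = sum_{n>=2} n(n-1) a_n x^(n-2).
Substitute into P(x) y'' + Q(x) y' + R(x) y = 0 with P(x) = 1 - 2x^2, Q(x) = -3x, R(x) = 5, and match powers of x.
Initial conditions: a_0 = 1, a_1 = -2.
Setting the coefficient of each power of x to zero and solving order by order (substituting the coefficients already found):
  x^0: 2 a_2 + 5 a_0 = 0  ->  2 a_2 = -5 a_0 = -5  ->  a_2 = -5/2
  x^1: 6 a_3 + 2 a_1 = 0  ->  6 a_3 = -2 a_1 = 4  ->  a_3 = 2/3
  x^2: 12 a_4 - 5 a_2 = 0  ->  12 a_4 = 5 a_2 = -25/2  ->  a_4 = -25/24
  x^3: 20 a_5 - 16 a_3 = 0  ->  20 a_5 = 16 a_3 = 32/3  ->  a_5 = 8/15
Truncated series: y(x) = 1 - 2 x - (5/2) x^2 + (2/3) x^3 - (25/24) x^4 + (8/15) x^5 + O(x^6).

a_0 = 1; a_1 = -2; a_2 = -5/2; a_3 = 2/3; a_4 = -25/24; a_5 = 8/15


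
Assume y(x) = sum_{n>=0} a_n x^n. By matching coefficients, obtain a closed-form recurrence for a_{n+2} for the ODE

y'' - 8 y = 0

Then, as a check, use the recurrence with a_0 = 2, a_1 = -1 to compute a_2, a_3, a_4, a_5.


Substitute y = sum_n a_n x^n into y'' + (const) y = 0.
y''(x) = sum_{n>=0} (n+2)(n+1) a_{n+2} x^n.
The ODE becomes sum_n [(n+2)(n+1) a_{n+2} - 8 a_n] x^n = 0.
Setting each coefficient to zero gives the recurrence:
  (n+2)(n+1) a_{n+2} - 8 a_n = 0,
  a_{n+2} = 8 / ((n+1)(n+2)) a_n.

Check with a_0 = 2, a_1 = -1 (apply the recurrence for n = 0, 1, 2, 3): a_0 = 2, a_1 = -1, a_2 = 8, a_3 = -4/3, a_4 = 16/3, a_5 = -8/15.

a_{n+2} = 8/((n+1)(n+2)) * a_n; check: a_0 = 2, a_1 = -1, a_2 = 8, a_3 = -4/3, a_4 = 16/3, a_5 = -8/15


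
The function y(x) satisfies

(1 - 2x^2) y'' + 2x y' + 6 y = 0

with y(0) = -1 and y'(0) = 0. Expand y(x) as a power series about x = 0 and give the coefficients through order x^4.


Ansatz: y(x) = sum_{n>=0} a_n x^n, so y'(x) = sum_{n>=1} n a_n x^(n-1) and y''(x) = sum_{n>=2} n(n-1) a_n x^(n-2).
Substitute into P(x) y'' + Q(x) y' + R(x) y = 0 with P(x) = 1 - 2x^2, Q(x) = 2x, R(x) = 6, and match powers of x.
Initial conditions: a_0 = -1, a_1 = 0.
Setting the coefficient of each power of x to zero and solving order by order (substituting the coefficients already found):
  x^0: 2 a_2 + 6 a_0 = 0  ->  2 a_2 = -6 a_0 = 6  ->  a_2 = 3
  x^1: 6 a_3 + 8 a_1 = 0  ->  6 a_3 = -8 a_1 = 0  ->  a_3 = 0
  x^2: 12 a_4 + 6 a_2 = 0  ->  12 a_4 = -6 a_2 = -18  ->  a_4 = -3/2
Truncated series: y(x) = -1 + 3 x^2 - (3/2) x^4 + O(x^5).

a_0 = -1; a_1 = 0; a_2 = 3; a_3 = 0; a_4 = -3/2


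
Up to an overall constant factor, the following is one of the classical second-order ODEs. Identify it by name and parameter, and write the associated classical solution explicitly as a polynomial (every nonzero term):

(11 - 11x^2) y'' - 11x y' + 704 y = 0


All three coefficients share the factor 11; dividing through by 11 gives  (1 - x^2) y'' - x y' + 64 y = 0.
This matches the Chebyshev equation (1 - x^2) y'' - x y' + n^2 y = 0 (note the -x y' term, not -2x y') with n^2 = 64, so n = 8; the polynomial solution is T_8(x).
With y = sum_k a_k x^k, matching x^k gives (k+2)(k+1) a_{k+2} = (k^2 - n^2) a_k = (k - 8)(k + 8) a_k. The right side vanishes at k = 8, so the series with the parity of 8 terminates at degree 8.
Standard normalization: leading coefficient of T_n is 2^(n-1), so a_8 = 2^7 = 128. Work downward with a_k = (k+1)(k+2) a_{k+2} / ((k - 8)(k + 8)):
  a_6 = (7)(8)(128) / ((6 - 8)(6 + 8)) = 7168/(-28) = -256
  a_4 = (5)(6)(-256) / ((4 - 8)(4 + 8)) = -7680/(-48) = 160
  a_2 = (3)(4)(160) / ((2 - 8)(2 + 8)) = 1920/(-60) = -32
  a_0 = (1)(2)(-32) / ((0 - 8)(0 + 8)) = -64/(-64) = 1
Hence T_8(x) = 128 x^8 - 256 x^6 + 160 x^4 - 32 x^2 + 1.

T_8(x); series = 128 x^8 - 256 x^6 + 160 x^4 - 32 x^2 + 1
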